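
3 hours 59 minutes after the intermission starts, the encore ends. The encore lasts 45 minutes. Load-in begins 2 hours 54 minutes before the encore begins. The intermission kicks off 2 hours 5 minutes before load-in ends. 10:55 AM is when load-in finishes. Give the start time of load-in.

9:10 AM

The intermission starts at 10:55 AM − 125 min = 8:50 AM.
The encore ends at 8:50 AM + 239 min = 12:49 PM.
The encore starts at 12:49 PM − 45 min = 12:04 PM.
Load-in starts at 12:04 PM − 174 min = 9:10 AM.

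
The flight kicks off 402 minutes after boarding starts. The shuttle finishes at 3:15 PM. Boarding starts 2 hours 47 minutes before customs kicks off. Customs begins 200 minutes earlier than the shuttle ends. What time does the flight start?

3:50 PM

Customs starts at 3:15 PM − 200 min = 11:55 AM.
Boarding starts at 11:55 AM − 167 min = 9:08 AM.
The flight starts at 9:08 AM + 402 min = 3:50 PM.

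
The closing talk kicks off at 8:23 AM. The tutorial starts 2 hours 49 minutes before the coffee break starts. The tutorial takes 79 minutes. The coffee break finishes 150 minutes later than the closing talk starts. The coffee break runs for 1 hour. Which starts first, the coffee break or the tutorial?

the tutorial

The coffee break ends at 8:23 AM + 150 min = 10:53 AM.
The coffee break starts at 10:53 AM − 60 min = 9:53 AM.
The tutorial starts at 9:53 AM − 169 min = 7:04 AM.
The coffee break starts at 9:53 AM and the tutorial starts at 7:04 AM, so the tutorial is first.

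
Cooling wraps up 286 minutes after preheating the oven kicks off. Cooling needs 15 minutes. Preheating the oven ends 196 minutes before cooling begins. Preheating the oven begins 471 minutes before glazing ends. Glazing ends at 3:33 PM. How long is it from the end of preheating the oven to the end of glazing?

Preheating the oven starts at 3:33 PM − 471 min = 7:42 AM.
Cooling ends at 7:42 AM + 286 min = 12:28 PM.
Cooling starts at 12:28 PM − 15 min = 12:13 PM.
Preheating the oven ends at 12:13 PM − 196 min = 8:57 AM.
From 8:57 AM to 3:33 PM is 6 h 36 min.

6 h 36 min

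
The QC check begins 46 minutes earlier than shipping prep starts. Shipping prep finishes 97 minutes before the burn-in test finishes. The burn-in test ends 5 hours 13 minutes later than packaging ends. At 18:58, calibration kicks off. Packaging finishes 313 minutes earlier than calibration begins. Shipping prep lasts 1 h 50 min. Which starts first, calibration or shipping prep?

shipping prep

Packaging ends at 18:58 − 313 min = 13:45.
The burn-in test ends at 13:45 + 313 min = 18:58.
Shipping prep ends at 18:58 − 97 min = 17:21.
Shipping prep starts at 17:21 − 110 min = 15:31.
Calibration starts at 18:58 and shipping prep starts at 15:31, so shipping prep is first.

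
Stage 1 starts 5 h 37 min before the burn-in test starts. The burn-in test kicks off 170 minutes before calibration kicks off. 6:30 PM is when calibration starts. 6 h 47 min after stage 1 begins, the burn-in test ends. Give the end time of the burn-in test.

The burn-in test starts at 6:30 PM − 170 min = 3:40 PM.
Stage 1 starts at 3:40 PM − 337 min = 10:03 AM.
The burn-in test ends at 10:03 AM + 407 min = 4:50 PM.

4:50 PM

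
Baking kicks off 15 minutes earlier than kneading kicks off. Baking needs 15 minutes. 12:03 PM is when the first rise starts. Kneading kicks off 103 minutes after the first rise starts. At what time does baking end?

Kneading starts at 12:03 PM + 103 min = 1:46 PM.
Baking starts at 1:46 PM − 15 min = 1:31 PM.
Baking ends at 1:31 PM + 15 min = 1:46 PM.

1:46 PM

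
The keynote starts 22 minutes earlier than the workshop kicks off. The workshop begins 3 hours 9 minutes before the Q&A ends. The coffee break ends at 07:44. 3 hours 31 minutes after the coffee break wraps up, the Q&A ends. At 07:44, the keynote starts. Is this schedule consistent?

The Q&A ends at 07:44 + 211 min = 11:15.
The workshop starts at 11:15 − 189 min = 08:06.
The keynote starts at 08:06 − 22 min = 07:44.
That matches the stated 07:44, so the schedule is consistent.

Yes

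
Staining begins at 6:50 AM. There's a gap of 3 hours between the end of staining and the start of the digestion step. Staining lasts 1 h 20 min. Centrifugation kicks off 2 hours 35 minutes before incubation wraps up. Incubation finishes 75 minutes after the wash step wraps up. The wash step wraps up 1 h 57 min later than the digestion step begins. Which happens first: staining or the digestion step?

Staining ends at 6:50 AM + 80 min = 8:10 AM.
The digestion step starts at 8:10 AM + 180 min = 11:10 AM.
Staining starts at 6:50 AM and the digestion step starts at 11:10 AM, so staining is first.

staining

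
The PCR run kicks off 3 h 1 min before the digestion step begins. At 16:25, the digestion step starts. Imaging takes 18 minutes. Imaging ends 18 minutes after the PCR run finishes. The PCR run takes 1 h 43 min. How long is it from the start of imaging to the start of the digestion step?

The PCR run starts at 16:25 − 181 min = 13:24.
The PCR run ends at 13:24 + 103 min = 15:07.
Imaging ends at 15:07 + 18 min = 15:25.
Imaging starts at 15:25 − 18 min = 15:07.
From 15:07 to 16:25 is 1 h 18 min.

1 h 18 min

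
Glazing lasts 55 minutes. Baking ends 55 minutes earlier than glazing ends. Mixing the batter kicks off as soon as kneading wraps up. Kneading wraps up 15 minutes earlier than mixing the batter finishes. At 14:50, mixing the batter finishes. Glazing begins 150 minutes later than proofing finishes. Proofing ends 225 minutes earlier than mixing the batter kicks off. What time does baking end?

Kneading ends at 14:50 − 15 min = 14:35.
So mixing the batter starts at 14:35.
Proofing ends at 14:35 − 225 min = 10:50.
Glazing starts at 10:50 + 150 min = 13:20.
Glazing ends at 13:20 + 55 min = 14:15.
Baking ends at 14:15 − 55 min = 13:20.

13:20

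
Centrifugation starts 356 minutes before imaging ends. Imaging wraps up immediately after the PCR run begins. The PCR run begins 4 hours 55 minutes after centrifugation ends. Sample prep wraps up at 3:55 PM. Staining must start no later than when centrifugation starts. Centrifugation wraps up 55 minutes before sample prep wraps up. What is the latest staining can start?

Centrifugation ends at 3:55 PM − 55 min = 3:00 PM.
The PCR run starts at 3:00 PM + 295 min = 7:55 PM.
So imaging ends at 7:55 PM.
Centrifugation starts at 7:55 PM − 356 min = 1:59 PM.
Staining is bounded by centrifugation, so the latest it can start is 1:59 PM.

1:59 PM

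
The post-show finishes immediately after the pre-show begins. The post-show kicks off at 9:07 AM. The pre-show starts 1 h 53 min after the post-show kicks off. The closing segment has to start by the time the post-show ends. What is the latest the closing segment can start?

11:00 AM

The pre-show starts at 9:07 AM + 113 min = 11:00 AM.
So the post-show ends at 11:00 AM.
The closing segment is bounded by the post-show, so the latest it can start is 11:00 AM.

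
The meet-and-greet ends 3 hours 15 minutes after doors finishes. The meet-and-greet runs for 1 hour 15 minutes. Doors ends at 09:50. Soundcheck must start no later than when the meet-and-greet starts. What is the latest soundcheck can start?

11:50

The meet-and-greet ends at 09:50 + 195 min = 13:05.
The meet-and-greet starts at 13:05 − 75 min = 11:50.
Soundcheck is bounded by the meet-and-greet, so the latest it can start is 11:50.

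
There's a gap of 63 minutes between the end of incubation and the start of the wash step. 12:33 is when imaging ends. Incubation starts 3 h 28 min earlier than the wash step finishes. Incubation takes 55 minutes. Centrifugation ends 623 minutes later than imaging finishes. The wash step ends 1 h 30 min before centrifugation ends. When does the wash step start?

Centrifugation ends at 12:33 + 623 min = 22:56.
The wash step ends at 22:56 − 90 min = 21:26.
Incubation starts at 21:26 − 208 min = 17:58.
Incubation ends at 17:58 + 55 min = 18:53.
The wash step starts at 18:53 + 63 min = 19:56.

19:56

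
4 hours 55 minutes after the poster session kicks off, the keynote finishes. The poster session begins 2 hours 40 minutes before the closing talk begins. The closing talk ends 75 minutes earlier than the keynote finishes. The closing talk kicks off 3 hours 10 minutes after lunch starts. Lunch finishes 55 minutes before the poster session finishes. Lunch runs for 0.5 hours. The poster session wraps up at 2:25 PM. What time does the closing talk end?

Lunch ends at 2:25 PM − 55 min = 1:30 PM.
Lunch starts at 1:30 PM − 30 min = 1:00 PM.
The closing talk starts at 1:00 PM + 190 min = 4:10 PM.
The poster session starts at 4:10 PM − 160 min = 1:30 PM.
The keynote ends at 1:30 PM + 295 min = 6:25 PM.
The closing talk ends at 6:25 PM − 75 min = 5:10 PM.

5:10 PM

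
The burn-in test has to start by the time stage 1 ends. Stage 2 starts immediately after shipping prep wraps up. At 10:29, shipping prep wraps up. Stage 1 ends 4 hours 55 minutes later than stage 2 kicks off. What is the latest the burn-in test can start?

Stage 2 starts at 10:29.
Stage 1 ends at 10:29 + 295 min = 15:24.
The burn-in test is bounded by stage 1, so the latest it can start is 15:24.

15:24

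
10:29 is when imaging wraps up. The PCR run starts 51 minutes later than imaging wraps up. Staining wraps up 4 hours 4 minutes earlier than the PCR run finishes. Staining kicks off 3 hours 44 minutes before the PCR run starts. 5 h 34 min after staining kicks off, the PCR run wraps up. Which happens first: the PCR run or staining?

staining

The PCR run starts at 10:29 + 51 min = 11:20.
Staining starts at 11:20 − 224 min = 07:36.
The PCR run starts at 11:20 and staining starts at 07:36, so staining is first.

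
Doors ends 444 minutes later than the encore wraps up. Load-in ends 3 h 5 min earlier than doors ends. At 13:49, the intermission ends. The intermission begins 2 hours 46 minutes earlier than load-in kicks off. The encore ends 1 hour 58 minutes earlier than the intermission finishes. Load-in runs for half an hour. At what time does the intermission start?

The encore ends at 13:49 − 118 min = 11:51.
Doors ends at 11:51 + 444 min = 19:15.
Load-in ends at 19:15 − 185 min = 16:10.
Load-in starts at 16:10 − 30 min = 15:40.
The intermission starts at 15:40 − 166 min = 12:54.

12:54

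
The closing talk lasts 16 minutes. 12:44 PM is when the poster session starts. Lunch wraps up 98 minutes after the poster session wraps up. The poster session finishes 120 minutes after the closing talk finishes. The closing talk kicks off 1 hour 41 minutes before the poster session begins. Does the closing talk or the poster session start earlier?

the closing talk

The closing talk starts at 12:44 PM − 101 min = 11:03 AM.
The closing talk starts at 11:03 AM and the poster session starts at 12:44 PM, so the closing talk is first.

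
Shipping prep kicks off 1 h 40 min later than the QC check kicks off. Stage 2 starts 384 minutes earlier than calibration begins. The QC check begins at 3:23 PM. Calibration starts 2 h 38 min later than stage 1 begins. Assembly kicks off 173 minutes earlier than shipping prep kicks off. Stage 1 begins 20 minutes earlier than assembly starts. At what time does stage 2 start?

10:04 AM

Shipping prep starts at 3:23 PM + 100 min = 5:03 PM.
Assembly starts at 5:03 PM − 173 min = 2:10 PM.
Stage 1 starts at 2:10 PM − 20 min = 1:50 PM.
Calibration starts at 1:50 PM + 158 min = 4:28 PM.
Stage 2 starts at 4:28 PM − 384 min = 10:04 AM.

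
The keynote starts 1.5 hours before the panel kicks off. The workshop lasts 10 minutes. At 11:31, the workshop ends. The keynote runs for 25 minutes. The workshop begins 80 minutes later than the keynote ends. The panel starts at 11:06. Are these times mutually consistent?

Yes

The keynote starts at 11:06 − 90 min = 09:36.
The keynote ends at 09:36 + 25 min = 10:01.
The workshop starts at 10:01 + 80 min = 11:21.
The workshop ends at 11:21 + 10 min = 11:31.
That matches the stated 11:31, so the schedule is consistent.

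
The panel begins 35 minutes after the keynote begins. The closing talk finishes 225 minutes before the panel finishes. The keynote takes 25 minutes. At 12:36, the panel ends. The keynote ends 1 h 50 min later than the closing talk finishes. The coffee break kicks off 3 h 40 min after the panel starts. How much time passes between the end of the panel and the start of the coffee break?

The closing talk ends at 12:36 − 225 min = 08:51.
The keynote ends at 08:51 + 110 min = 10:41.
The keynote starts at 10:41 − 25 min = 10:16.
The panel starts at 10:16 + 35 min = 10:51.
The coffee break starts at 10:51 + 220 min = 14:31.
From 12:36 to 14:31 is 1 h 55 min.

1 h 55 min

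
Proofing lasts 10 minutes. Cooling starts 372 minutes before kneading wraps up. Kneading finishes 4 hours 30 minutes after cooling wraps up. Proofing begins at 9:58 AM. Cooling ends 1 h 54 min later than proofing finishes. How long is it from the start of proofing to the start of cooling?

22 minutes

Proofing ends at 9:58 AM + 10 min = 10:08 AM.
Cooling ends at 10:08 AM + 114 min = 12:02 PM.
Kneading ends at 12:02 PM + 270 min = 4:32 PM.
Cooling starts at 4:32 PM − 372 min = 10:20 AM.
From 9:58 AM to 10:20 AM is 22 minutes.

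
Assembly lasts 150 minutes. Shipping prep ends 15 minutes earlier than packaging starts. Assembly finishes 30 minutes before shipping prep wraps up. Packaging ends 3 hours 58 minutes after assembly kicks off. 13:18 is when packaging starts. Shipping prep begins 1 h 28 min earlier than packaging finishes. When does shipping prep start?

12:33

Shipping prep ends at 13:18 − 15 min = 13:03.
Assembly ends at 13:03 − 30 min = 12:33.
Assembly starts at 12:33 − 150 min = 10:03.
Packaging ends at 10:03 + 238 min = 14:01.
Shipping prep starts at 14:01 − 88 min = 12:33.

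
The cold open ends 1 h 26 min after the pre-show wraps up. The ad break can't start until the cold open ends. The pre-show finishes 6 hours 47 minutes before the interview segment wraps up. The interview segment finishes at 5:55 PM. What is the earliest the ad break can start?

The pre-show ends at 5:55 PM − 407 min = 11:08 AM.
The cold open ends at 11:08 AM + 86 min = 12:34 PM.
The ad break is bounded by the cold open, so the earliest it can start is 12:34 PM.

12:34 PM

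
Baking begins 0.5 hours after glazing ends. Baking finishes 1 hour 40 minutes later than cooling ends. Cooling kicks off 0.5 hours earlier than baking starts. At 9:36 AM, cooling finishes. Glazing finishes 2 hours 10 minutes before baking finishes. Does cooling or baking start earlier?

cooling

Baking ends at 9:36 AM + 100 min = 11:16 AM.
Glazing ends at 11:16 AM − 130 min = 9:06 AM.
Baking starts at 9:06 AM + 30 min = 9:36 AM.
Cooling starts at 9:36 AM − 30 min = 9:06 AM.
Cooling starts at 9:06 AM and baking starts at 9:36 AM, so cooling is first.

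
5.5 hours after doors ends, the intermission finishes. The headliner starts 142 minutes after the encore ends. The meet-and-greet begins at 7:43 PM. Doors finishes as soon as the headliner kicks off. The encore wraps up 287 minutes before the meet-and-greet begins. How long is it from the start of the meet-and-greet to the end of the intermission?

The encore ends at 7:43 PM − 287 min = 2:56 PM.
The headliner starts at 2:56 PM + 142 min = 5:18 PM.
So doors ends at 5:18 PM.
The intermission ends at 5:18 PM + 330 min = 10:48 PM.
From 7:43 PM to 10:48 PM is 3 h 5 min.

3 h 5 min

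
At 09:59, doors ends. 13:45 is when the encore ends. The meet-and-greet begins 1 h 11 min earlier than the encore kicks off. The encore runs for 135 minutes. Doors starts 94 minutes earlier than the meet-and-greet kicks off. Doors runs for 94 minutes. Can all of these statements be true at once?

No

The encore starts at 13:45 − 135 min = 11:30.
The meet-and-greet starts at 11:30 − 71 min = 10:19.
Doors starts at 10:19 − 94 min = 08:45.
Doors ends at 08:45 + 94 min = 10:19.
But doors is also said to end at 09:59 — a 20-minute conflict.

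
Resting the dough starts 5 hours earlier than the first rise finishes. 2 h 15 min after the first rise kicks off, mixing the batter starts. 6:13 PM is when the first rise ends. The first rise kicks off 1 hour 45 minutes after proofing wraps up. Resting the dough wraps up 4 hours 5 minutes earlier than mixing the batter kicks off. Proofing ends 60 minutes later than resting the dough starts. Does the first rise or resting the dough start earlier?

Resting the dough starts at 6:13 PM − 300 min = 1:13 PM.
Proofing ends at 1:13 PM + 60 min = 2:13 PM.
The first rise starts at 2:13 PM + 105 min = 3:58 PM.
The first rise starts at 3:58 PM and resting the dough starts at 1:13 PM, so resting the dough is first.

resting the dough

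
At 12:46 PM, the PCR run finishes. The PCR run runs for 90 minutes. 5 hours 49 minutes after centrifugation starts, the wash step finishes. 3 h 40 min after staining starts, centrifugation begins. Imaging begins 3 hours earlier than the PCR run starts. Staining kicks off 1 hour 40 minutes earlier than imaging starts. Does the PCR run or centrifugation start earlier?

centrifugation

The PCR run starts at 12:46 PM − 90 min = 11:16 AM.
Imaging starts at 11:16 AM − 180 min = 8:16 AM.
Staining starts at 8:16 AM − 100 min = 6:36 AM.
Centrifugation starts at 6:36 AM + 220 min = 10:16 AM.
The PCR run starts at 11:16 AM and centrifugation starts at 10:16 AM, so centrifugation is first.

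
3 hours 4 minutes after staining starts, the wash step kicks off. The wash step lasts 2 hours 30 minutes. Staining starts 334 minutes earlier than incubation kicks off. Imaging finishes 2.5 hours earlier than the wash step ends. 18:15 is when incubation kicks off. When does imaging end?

Staining starts at 18:15 − 334 min = 12:41.
The wash step starts at 12:41 + 184 min = 15:45.
The wash step ends at 15:45 + 150 min = 18:15.
Imaging ends at 18:15 − 150 min = 15:45.

15:45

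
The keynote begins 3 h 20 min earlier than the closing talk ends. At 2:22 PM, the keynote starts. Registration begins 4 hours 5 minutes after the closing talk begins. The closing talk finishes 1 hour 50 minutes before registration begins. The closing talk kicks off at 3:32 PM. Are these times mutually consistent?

No

Registration starts at 3:32 PM + 245 min = 7:37 PM.
The closing talk ends at 7:37 PM − 110 min = 5:47 PM.
The keynote starts at 5:47 PM − 200 min = 2:27 PM.
But the keynote is also said to start at 2:22 PM — a 5-minute conflict.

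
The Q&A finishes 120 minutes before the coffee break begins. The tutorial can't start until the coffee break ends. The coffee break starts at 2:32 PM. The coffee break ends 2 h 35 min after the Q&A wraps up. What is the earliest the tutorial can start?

3:07 PM

The Q&A ends at 2:32 PM − 120 min = 12:32 PM.
The coffee break ends at 12:32 PM + 155 min = 3:07 PM.
The tutorial is bounded by the coffee break, so the earliest it can start is 3:07 PM.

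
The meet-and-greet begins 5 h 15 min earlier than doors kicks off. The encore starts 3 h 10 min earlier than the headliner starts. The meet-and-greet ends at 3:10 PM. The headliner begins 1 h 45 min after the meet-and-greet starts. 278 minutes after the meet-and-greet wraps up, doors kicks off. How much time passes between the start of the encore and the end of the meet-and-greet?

2 h 2 min

Doors starts at 3:10 PM + 278 min = 7:48 PM.
The meet-and-greet starts at 7:48 PM − 315 min = 2:33 PM.
The headliner starts at 2:33 PM + 105 min = 4:18 PM.
The encore starts at 4:18 PM − 190 min = 1:08 PM.
From 1:08 PM to 3:10 PM is 2 h 2 min.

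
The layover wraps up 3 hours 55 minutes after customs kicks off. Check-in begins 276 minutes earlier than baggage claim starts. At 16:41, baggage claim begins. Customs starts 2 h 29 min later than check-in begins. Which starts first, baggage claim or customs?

Check-in starts at 16:41 − 276 min = 12:05.
Customs starts at 12:05 + 149 min = 14:34.
Baggage claim starts at 16:41 and customs starts at 14:34, so customs is first.

customs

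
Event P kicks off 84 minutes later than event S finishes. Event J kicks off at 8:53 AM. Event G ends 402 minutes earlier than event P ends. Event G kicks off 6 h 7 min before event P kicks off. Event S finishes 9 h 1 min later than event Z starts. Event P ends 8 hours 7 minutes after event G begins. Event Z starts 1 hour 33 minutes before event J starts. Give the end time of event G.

Event Z starts at 8:53 AM − 93 min = 7:20 AM.
Event S ends at 7:20 AM + 541 min = 4:21 PM.
Event P starts at 4:21 PM + 84 min = 5:45 PM.
Event G starts at 5:45 PM − 367 min = 11:38 AM.
Event P ends at 11:38 AM + 487 min = 7:45 PM.
Event G ends at 7:45 PM − 402 min = 1:03 PM.

1:03 PM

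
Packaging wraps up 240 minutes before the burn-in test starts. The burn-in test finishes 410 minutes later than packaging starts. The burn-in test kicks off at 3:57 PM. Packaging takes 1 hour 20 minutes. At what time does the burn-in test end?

Packaging ends at 3:57 PM − 240 min = 11:57 AM.
Packaging starts at 11:57 AM − 80 min = 10:37 AM.
The burn-in test ends at 10:37 AM + 410 min = 5:27 PM.

5:27 PM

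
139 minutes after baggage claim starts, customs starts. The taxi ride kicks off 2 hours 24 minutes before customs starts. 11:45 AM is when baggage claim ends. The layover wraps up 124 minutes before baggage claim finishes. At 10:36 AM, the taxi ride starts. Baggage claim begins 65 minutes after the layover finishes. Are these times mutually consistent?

No

The layover ends at 11:45 AM − 124 min = 9:41 AM.
Baggage claim starts at 9:41 AM + 65 min = 10:46 AM.
Customs starts at 10:46 AM + 139 min = 1:05 PM.
The taxi ride starts at 1:05 PM − 144 min = 10:41 AM.
But the taxi ride is also said to start at 10:36 AM — a 5-minute conflict.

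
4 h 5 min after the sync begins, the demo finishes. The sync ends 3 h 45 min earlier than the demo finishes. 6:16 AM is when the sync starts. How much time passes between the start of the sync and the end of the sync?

The demo ends at 6:16 AM + 245 min = 10:21 AM.
The sync ends at 10:21 AM − 225 min = 6:36 AM.
From 6:16 AM to 6:36 AM is 20 minutes.

20 minutes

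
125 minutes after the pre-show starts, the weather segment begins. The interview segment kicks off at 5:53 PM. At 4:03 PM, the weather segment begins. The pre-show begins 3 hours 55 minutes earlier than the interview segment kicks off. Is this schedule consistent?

The pre-show starts at 5:53 PM − 235 min = 1:58 PM.
The weather segment starts at 1:58 PM + 125 min = 4:03 PM.
That matches the stated 4:03 PM, so the schedule is consistent.

Yes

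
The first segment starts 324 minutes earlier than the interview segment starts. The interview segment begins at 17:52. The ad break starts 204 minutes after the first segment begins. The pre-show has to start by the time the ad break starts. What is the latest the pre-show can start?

15:52

The first segment starts at 17:52 − 324 min = 12:28.
The ad break starts at 12:28 + 204 min = 15:52.
The pre-show is bounded by the ad break, so the latest it can start is 15:52.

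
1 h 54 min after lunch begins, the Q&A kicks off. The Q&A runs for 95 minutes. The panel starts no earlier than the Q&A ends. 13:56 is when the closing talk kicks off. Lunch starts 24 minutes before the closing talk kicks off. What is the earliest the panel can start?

Lunch starts at 13:56 − 24 min = 13:32.
The Q&A starts at 13:32 + 114 min = 15:26.
The Q&A ends at 15:26 + 95 min = 17:01.
The panel is bounded by the Q&A, so the earliest it can start is 17:01.

17:01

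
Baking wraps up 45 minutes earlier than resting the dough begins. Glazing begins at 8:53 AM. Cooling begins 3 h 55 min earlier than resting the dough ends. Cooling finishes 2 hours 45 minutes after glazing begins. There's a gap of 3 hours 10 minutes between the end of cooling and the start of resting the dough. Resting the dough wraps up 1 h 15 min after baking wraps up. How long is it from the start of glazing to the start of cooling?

Cooling ends at 8:53 AM + 165 min = 11:38 AM.
Resting the dough starts at 11:38 AM + 190 min = 2:48 PM.
Baking ends at 2:48 PM − 45 min = 2:03 PM.
Resting the dough ends at 2:03 PM + 75 min = 3:18 PM.
Cooling starts at 3:18 PM − 235 min = 11:23 AM.
From 8:53 AM to 11:23 AM is 2 hours 30 minutes.

2 hours 30 minutes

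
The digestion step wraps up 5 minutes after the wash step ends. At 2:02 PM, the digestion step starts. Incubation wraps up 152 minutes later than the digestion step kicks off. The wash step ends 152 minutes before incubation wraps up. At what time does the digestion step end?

2:07 PM

Incubation ends at 2:02 PM + 152 min = 4:34 PM.
The wash step ends at 4:34 PM − 152 min = 2:02 PM.
The digestion step ends at 2:02 PM + 5 min = 2:07 PM.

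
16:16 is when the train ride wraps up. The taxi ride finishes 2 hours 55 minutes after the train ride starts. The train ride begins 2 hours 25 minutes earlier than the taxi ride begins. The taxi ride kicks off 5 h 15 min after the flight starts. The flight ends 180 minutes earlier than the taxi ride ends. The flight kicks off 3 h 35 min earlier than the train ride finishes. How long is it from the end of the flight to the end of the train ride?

The flight starts at 16:16 − 215 min = 12:41.
The taxi ride starts at 12:41 + 315 min = 17:56.
The train ride starts at 17:56 − 145 min = 15:31.
The taxi ride ends at 15:31 + 175 min = 18:26.
The flight ends at 18:26 − 180 min = 15:26.
From 15:26 to 16:16 is 50 minutes.

50 minutes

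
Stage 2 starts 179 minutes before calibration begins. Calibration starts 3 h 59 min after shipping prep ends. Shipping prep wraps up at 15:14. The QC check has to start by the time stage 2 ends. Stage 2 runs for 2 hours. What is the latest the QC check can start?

Calibration starts at 15:14 + 239 min = 19:13.
Stage 2 starts at 19:13 − 179 min = 16:14.
Stage 2 ends at 16:14 + 120 min = 18:14.
The QC check is bounded by stage 2, so the latest it can start is 18:14.

18:14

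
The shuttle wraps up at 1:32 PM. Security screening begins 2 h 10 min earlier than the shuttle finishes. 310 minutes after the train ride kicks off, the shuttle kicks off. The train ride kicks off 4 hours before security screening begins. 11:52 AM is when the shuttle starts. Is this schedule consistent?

Security screening starts at 1:32 PM − 130 min = 11:22 AM.
The train ride starts at 11:22 AM − 240 min = 7:22 AM.
The shuttle starts at 7:22 AM + 310 min = 12:32 PM.
But the shuttle is also said to start at 11:52 AM — a 40-minute conflict.

No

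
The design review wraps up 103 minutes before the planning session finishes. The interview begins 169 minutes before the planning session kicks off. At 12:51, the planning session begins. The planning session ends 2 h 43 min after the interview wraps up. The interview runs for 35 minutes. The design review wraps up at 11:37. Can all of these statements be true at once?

Yes

The interview starts at 12:51 − 169 min = 10:02.
The interview ends at 10:02 + 35 min = 10:37.
The planning session ends at 10:37 + 163 min = 13:20.
The design review ends at 13:20 − 103 min = 11:37.
That matches the stated 11:37, so the schedule is consistent.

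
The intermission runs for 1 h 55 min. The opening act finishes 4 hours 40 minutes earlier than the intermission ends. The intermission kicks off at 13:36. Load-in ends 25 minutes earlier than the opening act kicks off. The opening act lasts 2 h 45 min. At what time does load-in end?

The intermission ends at 13:36 + 115 min = 15:31.
The opening act ends at 15:31 − 280 min = 10:51.
The opening act starts at 10:51 − 165 min = 08:06.
Load-in ends at 08:06 − 25 min = 07:41.

07:41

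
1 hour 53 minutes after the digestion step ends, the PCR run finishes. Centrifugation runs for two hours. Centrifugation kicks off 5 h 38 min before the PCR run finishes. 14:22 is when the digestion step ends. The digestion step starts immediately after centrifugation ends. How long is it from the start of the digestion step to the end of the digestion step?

The PCR run ends at 14:22 + 113 min = 16:15.
Centrifugation starts at 16:15 − 338 min = 10:37.
Centrifugation ends at 10:37 + 120 min = 12:37.
So the digestion step starts at 12:37.
From 12:37 to 14:22 is 105 minutes.

105 minutes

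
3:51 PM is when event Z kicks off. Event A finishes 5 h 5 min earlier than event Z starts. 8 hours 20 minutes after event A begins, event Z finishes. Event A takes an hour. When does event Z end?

Event A ends at 3:51 PM − 305 min = 10:46 AM.
Event A starts at 10:46 AM − 60 min = 9:46 AM.
Event Z ends at 9:46 AM + 500 min = 6:06 PM.

6:06 PM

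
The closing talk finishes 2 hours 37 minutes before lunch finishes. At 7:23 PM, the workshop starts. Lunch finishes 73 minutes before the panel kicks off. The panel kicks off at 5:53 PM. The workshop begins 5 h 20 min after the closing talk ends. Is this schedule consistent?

Yes

Lunch ends at 5:53 PM − 73 min = 4:40 PM.
The closing talk ends at 4:40 PM − 157 min = 2:03 PM.
The workshop starts at 2:03 PM + 320 min = 7:23 PM.
That matches the stated 7:23 PM, so the schedule is consistent.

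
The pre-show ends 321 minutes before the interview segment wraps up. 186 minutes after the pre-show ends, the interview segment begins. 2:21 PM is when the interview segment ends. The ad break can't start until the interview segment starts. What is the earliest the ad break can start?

12:06 PM

The pre-show ends at 2:21 PM − 321 min = 9:00 AM.
The interview segment starts at 9:00 AM + 186 min = 12:06 PM.
The ad break is bounded by the interview segment, so the earliest it can start is 12:06 PM.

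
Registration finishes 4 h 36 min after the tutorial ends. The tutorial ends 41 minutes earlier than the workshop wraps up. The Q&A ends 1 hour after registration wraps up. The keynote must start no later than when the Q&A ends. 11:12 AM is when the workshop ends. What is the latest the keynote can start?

4:07 PM

The tutorial ends at 11:12 AM − 41 min = 10:31 AM.
Registration ends at 10:31 AM + 276 min = 3:07 PM.
The Q&A ends at 3:07 PM + 60 min = 4:07 PM.
The keynote is bounded by the Q&A, so the latest it can start is 4:07 PM.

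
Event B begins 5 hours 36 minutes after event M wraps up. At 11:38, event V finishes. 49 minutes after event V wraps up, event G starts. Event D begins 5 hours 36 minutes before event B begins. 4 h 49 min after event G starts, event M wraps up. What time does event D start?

17:16

Event G starts at 11:38 + 49 min = 12:27.
Event M ends at 12:27 + 289 min = 17:16.
Event B starts at 17:16 + 336 min = 22:52.
Event D starts at 22:52 − 336 min = 17:16.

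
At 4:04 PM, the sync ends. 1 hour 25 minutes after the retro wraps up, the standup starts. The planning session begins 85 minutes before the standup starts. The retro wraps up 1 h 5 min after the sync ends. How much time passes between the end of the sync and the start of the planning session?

65 minutes

The retro ends at 4:04 PM + 65 min = 5:09 PM.
The standup starts at 5:09 PM + 85 min = 6:34 PM.
The planning session starts at 6:34 PM − 85 min = 5:09 PM.
From 4:04 PM to 5:09 PM is 65 minutes.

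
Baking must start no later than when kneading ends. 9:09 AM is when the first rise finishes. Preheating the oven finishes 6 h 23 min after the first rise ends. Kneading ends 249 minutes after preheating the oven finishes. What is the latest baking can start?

7:41 PM

Preheating the oven ends at 9:09 AM + 383 min = 3:32 PM.
Kneading ends at 3:32 PM + 249 min = 7:41 PM.
Baking is bounded by kneading, so the latest it can start is 7:41 PM.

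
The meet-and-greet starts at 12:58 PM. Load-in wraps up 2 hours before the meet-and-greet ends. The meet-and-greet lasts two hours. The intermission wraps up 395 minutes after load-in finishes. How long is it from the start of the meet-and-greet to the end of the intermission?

6 hours 35 minutes

The meet-and-greet ends at 12:58 PM + 120 min = 2:58 PM.
Load-in ends at 2:58 PM − 120 min = 12:58 PM.
The intermission ends at 12:58 PM + 395 min = 7:33 PM.
From 12:58 PM to 7:33 PM is 6 hours 35 minutes.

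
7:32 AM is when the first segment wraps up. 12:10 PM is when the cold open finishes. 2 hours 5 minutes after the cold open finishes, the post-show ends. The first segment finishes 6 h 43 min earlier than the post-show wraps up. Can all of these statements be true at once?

The post-show ends at 12:10 PM + 125 min = 2:15 PM.
The first segment ends at 2:15 PM − 403 min = 7:32 AM.
That matches the stated 7:32 AM, so the schedule is consistent.

Yes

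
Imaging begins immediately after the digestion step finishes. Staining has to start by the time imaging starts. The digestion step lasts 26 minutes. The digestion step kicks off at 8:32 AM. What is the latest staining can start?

8:58 AM

The digestion step ends at 8:32 AM + 26 min = 8:58 AM.
So imaging starts at 8:58 AM.
Staining is bounded by imaging, so the latest it can start is 8:58 AM.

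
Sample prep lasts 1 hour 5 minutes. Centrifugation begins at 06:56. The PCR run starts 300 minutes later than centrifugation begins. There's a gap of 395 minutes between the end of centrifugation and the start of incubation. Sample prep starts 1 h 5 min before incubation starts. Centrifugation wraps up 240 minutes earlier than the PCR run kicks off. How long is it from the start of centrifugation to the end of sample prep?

The PCR run starts at 06:56 + 300 min = 11:56.
Centrifugation ends at 11:56 − 240 min = 07:56.
Incubation starts at 07:56 + 395 min = 14:31.
Sample prep starts at 14:31 − 65 min = 13:26.
Sample prep ends at 13:26 + 65 min = 14:31.
From 06:56 to 14:31 is 455 minutes.

455 minutes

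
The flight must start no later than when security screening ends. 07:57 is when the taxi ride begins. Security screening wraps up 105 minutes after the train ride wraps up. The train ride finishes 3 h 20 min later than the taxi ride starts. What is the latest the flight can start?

The train ride ends at 07:57 + 200 min = 11:17.
Security screening ends at 11:17 + 105 min = 13:02.
The flight is bounded by security screening, so the latest it can start is 13:02.

13:02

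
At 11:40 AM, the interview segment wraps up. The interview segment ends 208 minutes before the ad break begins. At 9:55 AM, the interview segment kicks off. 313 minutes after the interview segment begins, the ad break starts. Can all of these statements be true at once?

The ad break starts at 9:55 AM + 313 min = 3:08 PM.
The interview segment ends at 3:08 PM − 208 min = 11:40 AM.
That matches the stated 11:40 AM, so the schedule is consistent.

Yes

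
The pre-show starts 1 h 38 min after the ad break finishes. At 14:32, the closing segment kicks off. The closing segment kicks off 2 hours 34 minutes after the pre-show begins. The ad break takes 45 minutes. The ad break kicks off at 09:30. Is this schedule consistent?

No

The ad break ends at 09:30 + 45 min = 10:15.
The pre-show starts at 10:15 + 98 min = 11:53.
The closing segment starts at 11:53 + 154 min = 14:27.
But the closing segment is also said to start at 14:32 — a 5-minute conflict.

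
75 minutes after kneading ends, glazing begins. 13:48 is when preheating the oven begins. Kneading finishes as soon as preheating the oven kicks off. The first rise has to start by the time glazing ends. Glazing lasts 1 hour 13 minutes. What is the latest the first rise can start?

16:16

Kneading ends at 13:48.
Glazing starts at 13:48 + 75 min = 15:03.
Glazing ends at 15:03 + 73 min = 16:16.
The first rise is bounded by glazing, so the latest it can start is 16:16.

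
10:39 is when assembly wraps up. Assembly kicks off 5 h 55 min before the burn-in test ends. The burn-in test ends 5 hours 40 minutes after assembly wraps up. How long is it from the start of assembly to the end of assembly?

15 minutes

The burn-in test ends at 10:39 + 340 min = 16:19.
Assembly starts at 16:19 − 355 min = 10:24.
From 10:24 to 10:39 is 15 minutes.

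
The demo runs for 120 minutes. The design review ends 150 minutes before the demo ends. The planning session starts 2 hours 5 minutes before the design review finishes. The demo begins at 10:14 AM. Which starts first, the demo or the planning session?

the planning session

The demo ends at 10:14 AM + 120 min = 12:14 PM.
The design review ends at 12:14 PM − 150 min = 9:44 AM.
The planning session starts at 9:44 AM − 125 min = 7:39 AM.
The demo starts at 10:14 AM and the planning session starts at 7:39 AM, so the planning session is first.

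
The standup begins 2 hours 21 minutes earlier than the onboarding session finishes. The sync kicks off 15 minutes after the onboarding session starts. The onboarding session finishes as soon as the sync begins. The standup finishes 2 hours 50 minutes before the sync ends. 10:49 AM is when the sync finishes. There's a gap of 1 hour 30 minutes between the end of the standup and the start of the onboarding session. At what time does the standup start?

The standup ends at 10:49 AM − 170 min = 7:59 AM.
The onboarding session starts at 7:59 AM + 90 min = 9:29 AM.
The sync starts at 9:29 AM + 15 min = 9:44 AM.
So the onboarding session ends at 9:44 AM.
The standup starts at 9:44 AM − 141 min = 7:23 AM.

7:23 AM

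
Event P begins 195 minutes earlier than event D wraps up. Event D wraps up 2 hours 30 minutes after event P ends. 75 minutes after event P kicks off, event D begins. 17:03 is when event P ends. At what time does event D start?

Event D ends at 17:03 + 150 min = 19:33.
Event P starts at 19:33 − 195 min = 16:18.
Event D starts at 16:18 + 75 min = 17:33.

17:33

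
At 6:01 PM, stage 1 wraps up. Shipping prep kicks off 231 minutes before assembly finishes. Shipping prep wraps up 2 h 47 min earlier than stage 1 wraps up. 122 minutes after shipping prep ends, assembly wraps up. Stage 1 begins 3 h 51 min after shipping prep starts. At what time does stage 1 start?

Shipping prep ends at 6:01 PM − 167 min = 3:14 PM.
Assembly ends at 3:14 PM + 122 min = 5:16 PM.
Shipping prep starts at 5:16 PM − 231 min = 1:25 PM.
Stage 1 starts at 1:25 PM + 231 min = 5:16 PM.

5:16 PM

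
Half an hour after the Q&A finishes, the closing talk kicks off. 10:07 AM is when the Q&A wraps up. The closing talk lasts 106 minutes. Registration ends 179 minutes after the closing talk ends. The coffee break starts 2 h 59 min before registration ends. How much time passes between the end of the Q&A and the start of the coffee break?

The closing talk starts at 10:07 AM + 30 min = 10:37 AM.
The closing talk ends at 10:37 AM + 106 min = 12:23 PM.
Registration ends at 12:23 PM + 179 min = 3:22 PM.
The coffee break starts at 3:22 PM − 179 min = 12:23 PM.
From 10:07 AM to 12:23 PM is 2 hours 16 minutes.

2 hours 16 minutes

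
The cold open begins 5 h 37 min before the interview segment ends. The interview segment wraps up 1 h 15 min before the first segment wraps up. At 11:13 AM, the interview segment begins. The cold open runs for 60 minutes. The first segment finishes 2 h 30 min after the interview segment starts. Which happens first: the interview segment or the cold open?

the cold open

The first segment ends at 11:13 AM + 150 min = 1:43 PM.
The interview segment ends at 1:43 PM − 75 min = 12:28 PM.
The cold open starts at 12:28 PM − 337 min = 6:51 AM.
The interview segment starts at 11:13 AM and the cold open starts at 6:51 AM, so the cold open is first.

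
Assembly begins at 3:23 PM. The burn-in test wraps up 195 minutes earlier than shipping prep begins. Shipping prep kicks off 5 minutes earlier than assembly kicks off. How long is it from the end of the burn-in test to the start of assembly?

Shipping prep starts at 3:23 PM − 5 min = 3:18 PM.
The burn-in test ends at 3:18 PM − 195 min = 12:03 PM.
From 12:03 PM to 3:23 PM is 3 h 20 min.

3 h 20 min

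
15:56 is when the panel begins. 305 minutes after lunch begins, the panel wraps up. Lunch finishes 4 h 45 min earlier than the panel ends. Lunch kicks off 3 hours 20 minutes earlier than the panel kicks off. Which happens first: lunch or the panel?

Lunch starts at 15:56 − 200 min = 12:36.
Lunch starts at 12:36 and the panel starts at 15:56, so lunch is first.

lunch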